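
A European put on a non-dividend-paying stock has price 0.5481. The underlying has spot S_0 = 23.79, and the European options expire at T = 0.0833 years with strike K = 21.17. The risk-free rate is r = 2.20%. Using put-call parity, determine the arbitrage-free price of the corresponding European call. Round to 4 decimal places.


Put-call parity: C - P = S_0 * exp(-qT) - K * exp(-rT).
S_0 * exp(-qT) = 23.7900 * 1.00000000 = 23.79000000
K * exp(-rT) = 21.1700 * 0.99816908 = 21.13123939
C = P + S*exp(-qT) - K*exp(-rT)
C = 0.5481 + 23.79000000 - 21.13123939 = 3.2069

Answer: Call price = 3.2069


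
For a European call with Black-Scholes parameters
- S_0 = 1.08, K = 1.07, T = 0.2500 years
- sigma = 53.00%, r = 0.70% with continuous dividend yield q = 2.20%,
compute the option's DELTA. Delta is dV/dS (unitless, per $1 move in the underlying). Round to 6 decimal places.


d1 = 0.1534524251; d2 = -0.1115475749
phi(d1) = 0.3942727475; exp(-qT) = 0.9945150973; exp(-rT) = 0.9982515304
N(d1) = 0.5609792474
Delta = exp(-qT) * N(d1) = 0.9945150973 * 0.5609792474 = 0.557902

Answer: Delta = 0.557902


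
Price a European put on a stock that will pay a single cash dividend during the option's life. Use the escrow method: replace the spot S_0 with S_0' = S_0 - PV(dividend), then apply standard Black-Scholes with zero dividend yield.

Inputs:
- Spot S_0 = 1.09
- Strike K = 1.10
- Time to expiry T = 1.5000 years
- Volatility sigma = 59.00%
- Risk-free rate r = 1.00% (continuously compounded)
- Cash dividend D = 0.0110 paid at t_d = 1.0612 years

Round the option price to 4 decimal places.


PV(D) = D * exp(-r * t_d) = 0.0110 * 0.98944411 = 0.01088389
S_0' = S_0 - PV(D) = 1.0900 - 0.01088389 = 1.07911611
d1 = (ln(S_0'/K) + (r + sigma^2/2)*T) / (sigma*sqrt(T)) = 0.35553183
d2 = d1 - sigma*sqrt(T) = -0.36706764
exp(-rT) = 0.98511194
N(-d1) = 0.36109560; N(-d2) = 0.64321572
P = K * exp(-rT) * N(-d2) - S_0' * N(-d1) = 1.1000 * 0.98511194 * 0.64321572 - 1.07911611 * 0.36109560 = 0.3073

Answer: Price = 0.3073


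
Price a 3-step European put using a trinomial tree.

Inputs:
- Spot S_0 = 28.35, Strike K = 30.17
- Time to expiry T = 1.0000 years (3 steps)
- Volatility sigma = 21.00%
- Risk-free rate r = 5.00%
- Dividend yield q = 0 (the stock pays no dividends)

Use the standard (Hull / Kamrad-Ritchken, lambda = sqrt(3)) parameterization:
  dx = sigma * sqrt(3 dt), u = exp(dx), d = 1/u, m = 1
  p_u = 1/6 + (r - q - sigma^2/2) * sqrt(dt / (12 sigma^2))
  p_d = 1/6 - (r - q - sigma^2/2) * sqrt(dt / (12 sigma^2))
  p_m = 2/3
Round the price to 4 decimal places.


dt = T/N = 0.333333; dx = sigma*sqrt(3*dt) = 0.210000
u = exp(dx) = 1.233678; d = 1/u = 0.810584
p_u = 0.188849, p_m = 0.666667, p_d = 0.144484
Discount per step: exp(-r*dt) = 0.983471
Stock lattice S(k, j) with j the centered position index:
  k=0: S(0,+0) = 28.3500
  k=1: S(1,-1) = 22.9801; S(1,+0) = 28.3500; S(1,+1) = 34.9748
  k=2: S(2,-2) = 18.6273; S(2,-1) = 22.9801; S(2,+0) = 28.3500; S(2,+1) = 34.9748; S(2,+2) = 43.1476
  k=3: S(3,-3) = 15.0990; S(3,-2) = 18.6273; S(3,-1) = 22.9801; S(3,+0) = 28.3500; S(3,+1) = 34.9748; S(3,+2) = 43.1476; S(3,+3) = 53.2303
Terminal payoffs V(N, j) = max(K - S_T, 0):
  V(3,-3) = 15.071022; V(3,-2) = 11.542723; V(3,-1) = 7.189937; V(3,+0) = 1.820000; V(3,+1) = 0.000000; V(3,+2) = 0.000000; V(3,+3) = 0.000000
Backward induction: V(k, j) = exp(-r*dt) * [p_u * V(k+1, j+1) + p_m * V(k+1, j) + p_d * V(k+1, j-1)]
  V(2,-2) = exp(-r*dt) * [p_u*7.189937 + p_m*11.542723 + p_d*15.071022] = 11.044862
  V(2,-1) = exp(-r*dt) * [p_u*1.820000 + p_m*7.189937 + p_d*11.542723] = 6.692264
  V(2,+0) = exp(-r*dt) * [p_u*0.000000 + p_m*1.820000 + p_d*7.189937] = 2.214940
  V(2,+1) = exp(-r*dt) * [p_u*0.000000 + p_m*0.000000 + p_d*1.820000] = 0.258615
  V(2,+2) = exp(-r*dt) * [p_u*0.000000 + p_m*0.000000 + p_d*0.000000] = 0.000000
  V(1,-1) = exp(-r*dt) * [p_u*2.214940 + p_m*6.692264 + p_d*11.044862] = 6.368574
  V(1,+0) = exp(-r*dt) * [p_u*0.258615 + p_m*2.214940 + p_d*6.692264] = 2.451196
  V(1,+1) = exp(-r*dt) * [p_u*0.000000 + p_m*0.258615 + p_d*2.214940] = 0.484294
  V(0,+0) = exp(-r*dt) * [p_u*0.484294 + p_m*2.451196 + p_d*6.368574] = 2.602017

Answer: Price = V(0,0) = 2.6020


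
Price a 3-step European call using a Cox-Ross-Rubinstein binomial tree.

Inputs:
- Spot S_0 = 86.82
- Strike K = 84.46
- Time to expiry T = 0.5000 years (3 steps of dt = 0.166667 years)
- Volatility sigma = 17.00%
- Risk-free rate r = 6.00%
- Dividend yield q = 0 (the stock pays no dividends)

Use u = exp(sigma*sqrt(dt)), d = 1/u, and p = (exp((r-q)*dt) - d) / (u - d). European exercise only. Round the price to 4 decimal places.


dt = T/N = 0.166667
u = exp(sigma*sqrt(dt)) = 1.071867; d = 1/u = 0.932951
p = (exp((r-q)*dt) - d) / (u - d) = 0.555004
Discount per step: exp(-r*dt) = 0.990050
Stock lattice S(k, i) with i counting down-moves:
  k=0: S(0,0) = 86.8200
  k=1: S(1,0) = 93.0595; S(1,1) = 80.9988
  k=2: S(2,0) = 99.7474; S(2,1) = 86.8200; S(2,2) = 75.5680
  k=3: S(3,0) = 106.9160; S(3,1) = 93.0595; S(3,2) = 80.9988; S(3,3) = 70.5012
Terminal payoffs V(N, i) = max(S_T - K, 0):
  V(3,0) = 22.456017; V(3,1) = 8.599514; V(3,2) = 0.000000; V(3,3) = 0.000000
Backward induction: V(k, i) = exp(-r*dt) * [p * V(k+1, i) + (1-p) * V(k+1, i+1)].
  V(2,0) = exp(-r*dt) * [p*22.456017 + (1-p)*8.599514] = 16.127835
  V(2,1) = exp(-r*dt) * [p*8.599514 + (1-p)*0.000000] = 4.725271
  V(2,2) = exp(-r*dt) * [p*0.000000 + (1-p)*0.000000] = 0.000000
  V(1,0) = exp(-r*dt) * [p*16.127835 + (1-p)*4.725271] = 10.943748
  V(1,1) = exp(-r*dt) * [p*4.725271 + (1-p)*0.000000] = 2.596447
  V(0,0) = exp(-r*dt) * [p*10.943748 + (1-p)*2.596447] = 7.157297

Answer: Price = V(0,0) = 7.1573


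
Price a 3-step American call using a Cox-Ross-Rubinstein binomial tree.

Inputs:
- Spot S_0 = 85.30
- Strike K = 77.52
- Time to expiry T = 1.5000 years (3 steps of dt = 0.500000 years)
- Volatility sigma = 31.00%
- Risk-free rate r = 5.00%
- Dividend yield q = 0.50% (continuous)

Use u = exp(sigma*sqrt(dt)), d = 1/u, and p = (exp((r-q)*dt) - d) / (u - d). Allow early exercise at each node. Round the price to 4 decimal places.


Answer: Price = V(0,0) = 19.8351

Derivation:
dt = T/N = 0.500000
u = exp(sigma*sqrt(dt)) = 1.245084; d = 1/u = 0.803159
p = (exp((r-q)*dt) - d) / (u - d) = 0.496908
Discount per step: exp(-r*dt) = 0.975310
Stock lattice S(k, i) with i counting down-moves:
  k=0: S(0,0) = 85.3000
  k=1: S(1,0) = 106.2057; S(1,1) = 68.5094
  k=2: S(2,0) = 132.2350; S(2,1) = 85.3000; S(2,2) = 55.0239
  k=3: S(3,0) = 164.6437; S(3,1) = 106.2057; S(3,2) = 68.5094; S(3,3) = 44.1929
Terminal payoffs V(N, i) = max(S_T - K, 0):
  V(3,0) = 87.123703; V(3,1) = 28.685676; V(3,2) = 0.000000; V(3,3) = 0.000000
Backward induction: V(k, i) = exp(-r*dt) * [p * V(k+1, i) + (1-p) * V(k+1, i+1)]; then take max(V_cont, immediate exercise) for American.
  V(2,0) = exp(-r*dt) * [p*87.123703 + (1-p)*28.685676] = 56.298803; exercise = 54.715002; V(2,0) = max -> 56.298803
  V(2,1) = exp(-r*dt) * [p*28.685676 + (1-p)*0.000000] = 13.902213; exercise = 7.780000; V(2,1) = max -> 13.902213
  V(2,2) = exp(-r*dt) * [p*0.000000 + (1-p)*0.000000] = 0.000000; exercise = 0.000000; V(2,2) = max -> 0.000000
  V(1,0) = exp(-r*dt) * [p*56.298803 + (1-p)*13.902213] = 34.106031; exercise = 28.685676; V(1,0) = max -> 34.106031
  V(1,1) = exp(-r*dt) * [p*13.902213 + (1-p)*0.000000] = 6.737562; exercise = 0.000000; V(1,1) = max -> 6.737562
  V(0,0) = exp(-r*dt) * [p*34.106031 + (1-p)*6.737562] = 19.835053; exercise = 7.780000; V(0,0) = max -> 19.835053


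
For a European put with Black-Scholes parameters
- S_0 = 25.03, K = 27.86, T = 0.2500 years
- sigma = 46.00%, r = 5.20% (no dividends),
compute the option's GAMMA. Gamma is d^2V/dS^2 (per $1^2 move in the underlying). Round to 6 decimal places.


Answer: Gamma = 0.066363

Derivation:
d1 = -0.2942037518; d2 = -0.5242037518
phi(d1) = 0.3820451602; exp(-qT) = 1.0000000000; exp(-rT) = 0.9870841350
Gamma = exp(-qT) * phi(d1) / (S * sigma * sqrt(T)) = 1.0000000000 * 0.3820451602 / (25.0300 * 0.4600 * 0.5000000000) = 0.066363


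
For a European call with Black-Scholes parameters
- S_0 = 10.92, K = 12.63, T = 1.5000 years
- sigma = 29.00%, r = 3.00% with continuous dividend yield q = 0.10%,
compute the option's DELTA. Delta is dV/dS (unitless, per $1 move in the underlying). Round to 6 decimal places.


Answer: Delta = 0.455705

Derivation:
d1 = -0.1095343285; d2 = -0.4647103412
phi(d1) = 0.3965562357; exp(-qT) = 0.9985011244; exp(-rT) = 0.9559974818
N(d1) = 0.4563893477
Delta = exp(-qT) * N(d1) = 0.9985011244 * 0.4563893477 = 0.455705


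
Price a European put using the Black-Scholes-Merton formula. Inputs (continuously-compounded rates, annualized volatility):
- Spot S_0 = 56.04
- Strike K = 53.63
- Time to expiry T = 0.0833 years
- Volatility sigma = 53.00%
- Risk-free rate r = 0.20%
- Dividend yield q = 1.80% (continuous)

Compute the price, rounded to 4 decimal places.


Answer: Price = 2.3013

Derivation:
d1 = (ln(S/K) + (r - q + 0.5*sigma^2) * T) / (sigma * sqrt(T)) = 0.35513356
d2 = d1 - sigma * sqrt(T) = 0.20216634
exp(-rT) = 0.99983341; exp(-qT) = 0.99850172
P = K * exp(-rT) * N(-d2) - S_0 * exp(-qT) * N(-d1)
N(-d1) = 0.36124477; N(-d2) = 0.41989334
P = 53.6300 * 0.99983341 * 0.41989334 - 56.0400 * 0.99850172 * 0.36124477 = 2.3013


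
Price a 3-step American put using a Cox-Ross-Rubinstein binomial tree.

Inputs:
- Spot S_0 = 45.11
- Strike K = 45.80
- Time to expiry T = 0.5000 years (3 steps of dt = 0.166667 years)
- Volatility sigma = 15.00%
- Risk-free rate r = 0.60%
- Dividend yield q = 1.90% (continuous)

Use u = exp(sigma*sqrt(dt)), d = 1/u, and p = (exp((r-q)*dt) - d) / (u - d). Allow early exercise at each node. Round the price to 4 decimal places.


dt = T/N = 0.166667
u = exp(sigma*sqrt(dt)) = 1.063151; d = 1/u = 0.940600
p = (exp((r-q)*dt) - d) / (u - d) = 0.467035
Discount per step: exp(-r*dt) = 0.999000
Stock lattice S(k, i) with i counting down-moves:
  k=0: S(0,0) = 45.1100
  k=1: S(1,0) = 47.9587; S(1,1) = 42.4305
  k=2: S(2,0) = 50.9874; S(2,1) = 45.1100; S(2,2) = 39.9101
  k=3: S(3,0) = 54.2073; S(3,1) = 47.9587; S(3,2) = 42.4305; S(3,3) = 37.5394
Terminal payoffs V(N, i) = max(K - S_T, 0):
  V(3,0) = 0.000000; V(3,1) = 0.000000; V(3,2) = 3.369531; V(3,3) = 8.260556
Backward induction: V(k, i) = exp(-r*dt) * [p * V(k+1, i) + (1-p) * V(k+1, i+1)]; then take max(V_cont, immediate exercise) for American.
  V(2,0) = exp(-r*dt) * [p*0.000000 + (1-p)*0.000000] = 0.000000; exercise = 0.000000; V(2,0) = max -> 0.000000
  V(2,1) = exp(-r*dt) * [p*0.000000 + (1-p)*3.369531] = 1.794048; exercise = 0.690000; V(2,1) = max -> 1.794048
  V(2,2) = exp(-r*dt) * [p*3.369531 + (1-p)*8.260556] = 5.970303; exercise = 5.889898; V(2,2) = max -> 5.970303
  V(1,0) = exp(-r*dt) * [p*0.000000 + (1-p)*1.794048] = 0.955209; exercise = 0.000000; V(1,0) = max -> 0.955209
  V(1,1) = exp(-r*dt) * [p*1.794048 + (1-p)*5.970303] = 4.015828; exercise = 3.369531; V(1,1) = max -> 4.015828
  V(0,0) = exp(-r*dt) * [p*0.955209 + (1-p)*4.015828] = 2.583827; exercise = 0.690000; V(0,0) = max -> 2.583827

Answer: Price = V(0,0) = 2.5838


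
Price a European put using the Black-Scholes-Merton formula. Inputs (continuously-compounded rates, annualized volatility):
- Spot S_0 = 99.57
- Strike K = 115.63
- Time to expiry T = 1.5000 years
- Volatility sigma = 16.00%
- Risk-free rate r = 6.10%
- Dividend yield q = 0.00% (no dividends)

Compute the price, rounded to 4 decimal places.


Answer: Price = 11.3257

Derivation:
d1 = (ln(S/K) + (r - q + 0.5*sigma^2) * T) / (sigma * sqrt(T)) = -0.19817660
d2 = d1 - sigma * sqrt(T) = -0.39413578
exp(-rT) = 0.91256132; exp(-qT) = 1.00000000
P = K * exp(-rT) * N(-d2) - S_0 * exp(-qT) * N(-d1)
N(-d1) = 0.57854655; N(-d2) = 0.65325960
P = 115.6300 * 0.91256132 * 0.65325960 - 99.5700 * 1.00000000 * 0.57854655 = 11.3257


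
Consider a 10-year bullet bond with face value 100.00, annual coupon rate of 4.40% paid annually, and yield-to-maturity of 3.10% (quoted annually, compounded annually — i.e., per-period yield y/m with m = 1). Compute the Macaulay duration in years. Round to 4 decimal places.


Answer: Macaulay duration = 8.4020 years

Derivation:
Coupon per period c = face * coupon_rate / m = 4.400000
Periods per year m = 1; per-period yield y/m = 0.031000
Number of cashflows N = 10
Cashflows (t years, CF_t, discount factor 1/(1+y/m)^(m*t), PV):
  t = 1.0000: CF_t = 4.400000, DF = 0.969932, PV = 4.267701
  t = 2.0000: CF_t = 4.400000, DF = 0.940768, PV = 4.139380
  t = 3.0000: CF_t = 4.400000, DF = 0.912481, PV = 4.014918
  t = 4.0000: CF_t = 4.400000, DF = 0.885045, PV = 3.894198
  t = 5.0000: CF_t = 4.400000, DF = 0.858434, PV = 3.777108
  t = 6.0000: CF_t = 4.400000, DF = 0.832622, PV = 3.663538
  t = 7.0000: CF_t = 4.400000, DF = 0.807587, PV = 3.553383
  t = 8.0000: CF_t = 4.400000, DF = 0.783305, PV = 3.446540
  t = 9.0000: CF_t = 4.400000, DF = 0.759752, PV = 3.342910
  t = 10.0000: CF_t = 104.400000, DF = 0.736908, PV = 76.933209
Price P = sum_t PV_t = 111.032885
Macaulay numerator sum_t t * PV_t:
  t * PV_t at t = 1.0000: 4.267701
  t * PV_t at t = 2.0000: 8.278761
  t * PV_t at t = 3.0000: 12.044754
  t * PV_t at t = 4.0000: 15.576791
  t * PV_t at t = 5.0000: 18.885538
  t * PV_t at t = 6.0000: 21.981227
  t * PV_t at t = 7.0000: 24.873681
  t * PV_t at t = 8.0000: 27.572322
  t * PV_t at t = 9.0000: 30.086190
  t * PV_t at t = 10.0000: 769.332086
Macaulay duration D = (sum_t t * PV_t) / P = 932.899052 / 111.032885 = 8.402007


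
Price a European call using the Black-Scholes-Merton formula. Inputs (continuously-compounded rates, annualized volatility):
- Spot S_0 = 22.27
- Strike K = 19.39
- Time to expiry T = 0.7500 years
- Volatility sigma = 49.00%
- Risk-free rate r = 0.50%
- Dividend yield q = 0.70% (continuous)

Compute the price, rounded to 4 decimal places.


Answer: Price = 5.0791

Derivation:
d1 = (ln(S/K) + (r - q + 0.5*sigma^2) * T) / (sigma * sqrt(T)) = 0.53498104
d2 = d1 - sigma * sqrt(T) = 0.11062859
exp(-rT) = 0.99625702; exp(-qT) = 0.99476376
C = S_0 * exp(-qT) * N(d1) - K * exp(-rT) * N(d2)
N(d1) = 0.70366851; N(d2) = 0.54404456
C = 22.2700 * 0.99476376 * 0.70366851 - 19.3900 * 0.99625702 * 0.54404456 = 5.0791


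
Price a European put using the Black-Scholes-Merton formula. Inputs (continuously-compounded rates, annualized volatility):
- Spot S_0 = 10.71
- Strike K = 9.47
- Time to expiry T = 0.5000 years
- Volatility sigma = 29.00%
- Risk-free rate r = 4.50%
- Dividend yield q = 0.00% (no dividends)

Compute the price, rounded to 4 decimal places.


Answer: Price = 0.2861

Derivation:
d1 = (ln(S/K) + (r - q + 0.5*sigma^2) * T) / (sigma * sqrt(T)) = 0.81231441
d2 = d1 - sigma * sqrt(T) = 0.60725344
exp(-rT) = 0.97775124; exp(-qT) = 1.00000000
P = K * exp(-rT) * N(-d2) - S_0 * exp(-qT) * N(-d1)
N(-d1) = 0.20830562; N(-d2) = 0.27184137
P = 9.4700 * 0.97775124 * 0.27184137 - 10.7100 * 1.00000000 * 0.20830562 = 0.2861


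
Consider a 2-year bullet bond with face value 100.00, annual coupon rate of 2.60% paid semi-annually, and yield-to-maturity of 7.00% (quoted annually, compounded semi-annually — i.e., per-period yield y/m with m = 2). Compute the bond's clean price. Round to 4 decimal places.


Answer: Price = 91.9192

Derivation:
Coupon per period c = face * coupon_rate / m = 1.300000
Periods per year m = 2; per-period yield y/m = 0.035000
Number of cashflows N = 4
Cashflows (t years, CF_t, discount factor 1/(1+y/m)^(m*t), PV):
  t = 0.5000: CF_t = 1.300000, DF = 0.966184, PV = 1.256039
  t = 1.0000: CF_t = 1.300000, DF = 0.933511, PV = 1.213564
  t = 1.5000: CF_t = 1.300000, DF = 0.901943, PV = 1.172526
  t = 2.0000: CF_t = 101.300000, DF = 0.871442, PV = 88.277098
Price P = sum_t PV_t = 91.919226


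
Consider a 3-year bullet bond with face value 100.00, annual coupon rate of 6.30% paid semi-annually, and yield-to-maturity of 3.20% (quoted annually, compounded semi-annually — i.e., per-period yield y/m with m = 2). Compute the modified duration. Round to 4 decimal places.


Coupon per period c = face * coupon_rate / m = 3.150000
Periods per year m = 2; per-period yield y/m = 0.016000
Number of cashflows N = 6
Cashflows (t years, CF_t, discount factor 1/(1+y/m)^(m*t), PV):
  t = 0.5000: CF_t = 3.150000, DF = 0.984252, PV = 3.100394
  t = 1.0000: CF_t = 3.150000, DF = 0.968752, PV = 3.051569
  t = 1.5000: CF_t = 3.150000, DF = 0.953496, PV = 3.003512
  t = 2.0000: CF_t = 3.150000, DF = 0.938480, PV = 2.956213
  t = 2.5000: CF_t = 3.150000, DF = 0.923701, PV = 2.909658
  t = 3.0000: CF_t = 103.150000, DF = 0.909155, PV = 93.779300
Price P = sum_t PV_t = 108.800646
First compute Macaulay numerator sum_t t * PV_t:
  t * PV_t at t = 0.5000: 1.550197
  t * PV_t at t = 1.0000: 3.051569
  t * PV_t at t = 1.5000: 4.505269
  t * PV_t at t = 2.0000: 5.912426
  t * PV_t at t = 2.5000: 7.274146
  t * PV_t at t = 3.0000: 281.337899
Macaulay duration D = 303.631505 / 108.800646 = 2.790714
Modified duration = D / (1 + y/m) = 2.790714 / (1 + 0.016000) = 2.746766

Answer: Modified duration = 2.7468


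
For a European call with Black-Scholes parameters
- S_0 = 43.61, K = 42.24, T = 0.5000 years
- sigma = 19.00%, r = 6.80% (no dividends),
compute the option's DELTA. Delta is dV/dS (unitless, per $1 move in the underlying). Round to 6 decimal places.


d1 = 0.5578242022; d2 = 0.4234739138
phi(d1) = 0.3414607798; exp(-qT) = 1.0000000000; exp(-rT) = 0.9665715046
N(d1) = 0.7115177828
Delta = exp(-qT) * N(d1) = 1.0000000000 * 0.7115177828 = 0.711518

Answer: Delta = 0.711518


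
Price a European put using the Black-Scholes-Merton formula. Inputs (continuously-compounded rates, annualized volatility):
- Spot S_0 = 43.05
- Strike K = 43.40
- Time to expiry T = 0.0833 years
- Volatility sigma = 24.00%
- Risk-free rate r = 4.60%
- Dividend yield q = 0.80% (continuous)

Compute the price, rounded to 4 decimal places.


Answer: Price = 1.3009

Derivation:
d1 = (ln(S/K) + (r - q + 0.5*sigma^2) * T) / (sigma * sqrt(T)) = -0.03656470
d2 = d1 - sigma * sqrt(T) = -0.10583288
exp(-rT) = 0.99617553; exp(-qT) = 0.99933382
P = K * exp(-rT) * N(-d2) - S_0 * exp(-qT) * N(-d1)
N(-d1) = 0.51458396; N(-d2) = 0.54214252
P = 43.4000 * 0.99617553 * 0.54214252 - 43.0500 * 0.99933382 * 0.51458396 = 1.3009


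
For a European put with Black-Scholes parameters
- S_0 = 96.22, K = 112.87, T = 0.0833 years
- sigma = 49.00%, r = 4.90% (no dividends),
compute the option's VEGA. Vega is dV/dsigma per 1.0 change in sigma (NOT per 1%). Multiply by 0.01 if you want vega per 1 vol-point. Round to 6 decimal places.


Answer: Vega = 6.525187

Derivation:
d1 = -1.0289564183; d2 = -1.1703789413
phi(d1) = 0.2349660629; exp(-qT) = 1.0000000000; exp(-rT) = 0.9959266188
Vega = S * exp(-qT) * phi(d1) * sqrt(T) = 96.2200 * 1.0000000000 * 0.2349660629 * 0.2886173938 = 6.525187


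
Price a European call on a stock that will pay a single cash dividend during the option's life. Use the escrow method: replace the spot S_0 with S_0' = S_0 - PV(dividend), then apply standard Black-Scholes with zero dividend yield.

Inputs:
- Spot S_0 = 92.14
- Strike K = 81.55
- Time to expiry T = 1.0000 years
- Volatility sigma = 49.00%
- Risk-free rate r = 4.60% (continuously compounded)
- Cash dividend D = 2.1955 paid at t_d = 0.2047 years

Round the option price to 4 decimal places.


PV(D) = D * exp(-r * t_d) = 2.1955 * 0.99062799 = 2.17492376
S_0' = S_0 - PV(D) = 92.1400 - 2.17492376 = 89.96507624
d1 = (ln(S_0'/K) + (r + sigma^2/2)*T) / (sigma*sqrt(T)) = 0.53929638
d2 = d1 - sigma*sqrt(T) = 0.04929638
exp(-rT) = 0.95504196
N(d1) = 0.70515882; N(d2) = 0.51965845
C = S_0' * N(d1) - K * exp(-rT) * N(d2) = 89.96507624 * 0.70515882 - 81.5500 * 0.95504196 * 0.51965845 = 22.9668

Answer: Price = 22.9668


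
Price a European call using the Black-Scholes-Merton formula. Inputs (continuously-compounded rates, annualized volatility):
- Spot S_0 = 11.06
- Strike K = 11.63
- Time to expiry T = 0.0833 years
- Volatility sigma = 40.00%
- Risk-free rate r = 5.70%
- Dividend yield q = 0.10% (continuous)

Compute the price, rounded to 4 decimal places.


d1 = (ln(S/K) + (r - q + 0.5*sigma^2) * T) / (sigma * sqrt(T)) = -0.33716064
d2 = d1 - sigma * sqrt(T) = -0.45260760
exp(-rT) = 0.99526315; exp(-qT) = 0.99991670
C = S_0 * exp(-qT) * N(d1) - K * exp(-rT) * N(d2)
N(d1) = 0.36799790; N(d2) = 0.32541566
C = 11.0600 * 0.99991670 * 0.36799790 - 11.6300 * 0.99526315 * 0.32541566 = 0.3031

Answer: Price = 0.3031


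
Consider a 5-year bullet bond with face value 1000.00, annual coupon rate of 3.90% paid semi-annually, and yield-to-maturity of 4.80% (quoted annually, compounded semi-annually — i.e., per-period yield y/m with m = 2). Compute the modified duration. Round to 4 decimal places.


Coupon per period c = face * coupon_rate / m = 19.500000
Periods per year m = 2; per-period yield y/m = 0.024000
Number of cashflows N = 10
Cashflows (t years, CF_t, discount factor 1/(1+y/m)^(m*t), PV):
  t = 0.5000: CF_t = 19.500000, DF = 0.976562, PV = 19.042969
  t = 1.0000: CF_t = 19.500000, DF = 0.953674, PV = 18.596649
  t = 1.5000: CF_t = 19.500000, DF = 0.931323, PV = 18.160790
  t = 2.0000: CF_t = 19.500000, DF = 0.909495, PV = 17.735147
  t = 2.5000: CF_t = 19.500000, DF = 0.888178, PV = 17.319479
  t = 3.0000: CF_t = 19.500000, DF = 0.867362, PV = 16.913554
  t = 3.5000: CF_t = 19.500000, DF = 0.847033, PV = 16.517142
  t = 4.0000: CF_t = 19.500000, DF = 0.827181, PV = 16.130022
  t = 4.5000: CF_t = 19.500000, DF = 0.807794, PV = 15.751975
  t = 5.0000: CF_t = 1019.500000, DF = 0.788861, PV = 804.243693
Price P = sum_t PV_t = 960.411420
First compute Macaulay numerator sum_t t * PV_t:
  t * PV_t at t = 0.5000: 9.521484
  t * PV_t at t = 1.0000: 18.596649
  t * PV_t at t = 1.5000: 27.241185
  t * PV_t at t = 2.0000: 35.470293
  t * PV_t at t = 2.5000: 43.298698
  t * PV_t at t = 3.0000: 50.740662
  t * PV_t at t = 3.5000: 57.809999
  t * PV_t at t = 4.0000: 64.520088
  t * PV_t at t = 4.5000: 70.883885
  t * PV_t at t = 5.0000: 4021.218464
Macaulay duration D = 4399.301408 / 960.411420 = 4.580643
Modified duration = D / (1 + y/m) = 4.580643 / (1 + 0.024000) = 4.473284

Answer: Modified duration = 4.4733


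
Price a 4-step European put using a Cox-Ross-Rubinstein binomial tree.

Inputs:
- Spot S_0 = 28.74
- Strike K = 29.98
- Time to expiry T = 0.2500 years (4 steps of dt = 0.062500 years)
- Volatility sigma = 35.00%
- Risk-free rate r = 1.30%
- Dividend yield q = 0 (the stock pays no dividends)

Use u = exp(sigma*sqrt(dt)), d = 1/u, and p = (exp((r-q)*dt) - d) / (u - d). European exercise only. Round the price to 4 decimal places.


dt = T/N = 0.062500
u = exp(sigma*sqrt(dt)) = 1.091442; d = 1/u = 0.916219
p = (exp((r-q)*dt) - d) / (u - d) = 0.482778
Discount per step: exp(-r*dt) = 0.999188
Stock lattice S(k, i) with i counting down-moves:
  k=0: S(0,0) = 28.7400
  k=1: S(1,0) = 31.3681; S(1,1) = 26.3321
  k=2: S(2,0) = 34.2364; S(2,1) = 28.7400; S(2,2) = 24.1260
  k=3: S(3,0) = 37.3671; S(3,1) = 31.3681; S(3,2) = 26.3321; S(3,3) = 22.1047
  k=4: S(4,0) = 40.7840; S(4,1) = 34.2364; S(4,2) = 28.7400; S(4,3) = 24.1260; S(4,4) = 20.2527
Terminal payoffs V(N, i) = max(K - S_T, 0):
  V(4,0) = 0.000000; V(4,1) = 0.000000; V(4,2) = 1.240000; V(4,3) = 5.854005; V(4,4) = 9.727264
Backward induction: V(k, i) = exp(-r*dt) * [p * V(k+1, i) + (1-p) * V(k+1, i+1)].
  V(3,0) = exp(-r*dt) * [p*0.000000 + (1-p)*0.000000] = 0.000000
  V(3,1) = exp(-r*dt) * [p*0.000000 + (1-p)*1.240000] = 0.640835
  V(3,2) = exp(-r*dt) * [p*1.240000 + (1-p)*5.854005] = 3.623521
  V(3,3) = exp(-r*dt) * [p*5.854005 + (1-p)*9.727264] = 7.850959
  V(2,0) = exp(-r*dt) * [p*0.000000 + (1-p)*0.640835] = 0.331185
  V(2,1) = exp(-r*dt) * [p*0.640835 + (1-p)*3.623521] = 2.181773
  V(2,2) = exp(-r*dt) * [p*3.623521 + (1-p)*7.850959] = 5.805327
  V(1,0) = exp(-r*dt) * [p*0.331185 + (1-p)*2.181773] = 1.287304
  V(1,1) = exp(-r*dt) * [p*2.181773 + (1-p)*5.805327] = 4.052662
  V(0,0) = exp(-r*dt) * [p*1.287304 + (1-p)*4.052662] = 2.715401

Answer: Price = V(0,0) = 2.7154


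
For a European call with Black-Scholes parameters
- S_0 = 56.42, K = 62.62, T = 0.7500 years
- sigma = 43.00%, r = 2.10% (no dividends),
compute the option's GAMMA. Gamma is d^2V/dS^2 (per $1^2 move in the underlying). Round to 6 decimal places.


d1 = -0.0514875877; d2 = -0.4238785113
phi(d1) = 0.3984138384; exp(-qT) = 1.0000000000; exp(-rT) = 0.9843733826
Gamma = exp(-qT) * phi(d1) / (S * sigma * sqrt(T)) = 1.0000000000 * 0.3984138384 / (56.4200 * 0.4300 * 0.8660254038) = 0.018963

Answer: Gamma = 0.018963


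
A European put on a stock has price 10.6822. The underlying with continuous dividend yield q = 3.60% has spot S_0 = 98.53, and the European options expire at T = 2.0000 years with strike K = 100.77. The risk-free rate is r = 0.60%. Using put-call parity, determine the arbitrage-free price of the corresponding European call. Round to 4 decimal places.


Put-call parity: C - P = S_0 * exp(-qT) - K * exp(-rT).
S_0 * exp(-qT) = 98.5300 * 0.93053090 = 91.68520916
K * exp(-rT) = 100.7700 * 0.98807171 = 99.56798651
C = P + S*exp(-qT) - K*exp(-rT)
C = 10.6822 + 91.68520916 - 99.56798651 = 2.7994

Answer: Call price = 2.7994


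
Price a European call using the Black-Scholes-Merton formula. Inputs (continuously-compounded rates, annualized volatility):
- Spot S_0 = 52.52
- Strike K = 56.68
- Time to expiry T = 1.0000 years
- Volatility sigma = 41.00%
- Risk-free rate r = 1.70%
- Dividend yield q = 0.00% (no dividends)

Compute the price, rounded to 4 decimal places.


d1 = (ln(S/K) + (r - q + 0.5*sigma^2) * T) / (sigma * sqrt(T)) = 0.06054301
d2 = d1 - sigma * sqrt(T) = -0.34945699
exp(-rT) = 0.98314368; exp(-qT) = 1.00000000
C = S_0 * exp(-qT) * N(d1) - K * exp(-rT) * N(d2)
N(d1) = 0.52413842; N(d2) = 0.36337313
C = 52.5200 * 1.00000000 * 0.52413842 - 56.6800 * 0.98314368 * 0.36337313 = 7.2789

Answer: Price = 7.2789


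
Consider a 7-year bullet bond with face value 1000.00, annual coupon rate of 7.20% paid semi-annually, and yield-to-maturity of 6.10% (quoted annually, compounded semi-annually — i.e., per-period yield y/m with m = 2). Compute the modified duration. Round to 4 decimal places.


Answer: Modified duration = 5.4990

Derivation:
Coupon per period c = face * coupon_rate / m = 36.000000
Periods per year m = 2; per-period yield y/m = 0.030500
Number of cashflows N = 14
Cashflows (t years, CF_t, discount factor 1/(1+y/m)^(m*t), PV):
  t = 0.5000: CF_t = 36.000000, DF = 0.970403, PV = 34.934498
  t = 1.0000: CF_t = 36.000000, DF = 0.941681, PV = 33.900532
  t = 1.5000: CF_t = 36.000000, DF = 0.913810, PV = 32.897168
  t = 2.0000: CF_t = 36.000000, DF = 0.886764, PV = 31.923501
  t = 2.5000: CF_t = 36.000000, DF = 0.860518, PV = 30.978652
  t = 3.0000: CF_t = 36.000000, DF = 0.835049, PV = 30.061768
  t = 3.5000: CF_t = 36.000000, DF = 0.810334, PV = 29.172022
  t = 4.0000: CF_t = 36.000000, DF = 0.786350, PV = 28.308609
  t = 4.5000: CF_t = 36.000000, DF = 0.763076, PV = 27.470751
  t = 5.0000: CF_t = 36.000000, DF = 0.740491, PV = 26.657692
  t = 5.5000: CF_t = 36.000000, DF = 0.718575, PV = 25.868696
  t = 6.0000: CF_t = 36.000000, DF = 0.697307, PV = 25.103053
  t = 6.5000: CF_t = 36.000000, DF = 0.676669, PV = 24.360071
  t = 7.0000: CF_t = 1036.000000, DF = 0.656641, PV = 680.280167
Price P = sum_t PV_t = 1061.917181
First compute Macaulay numerator sum_t t * PV_t:
  t * PV_t at t = 0.5000: 17.467249
  t * PV_t at t = 1.0000: 33.900532
  t * PV_t at t = 1.5000: 49.345752
  t * PV_t at t = 2.0000: 63.847002
  t * PV_t at t = 2.5000: 77.446631
  t * PV_t at t = 3.0000: 90.185305
  t * PV_t at t = 3.5000: 102.102076
  t * PV_t at t = 4.0000: 113.234436
  t * PV_t at t = 4.5000: 123.618380
  t * PV_t at t = 5.0000: 133.288458
  t * PV_t at t = 5.5000: 142.277830
  t * PV_t at t = 6.0000: 150.618320
  t * PV_t at t = 6.5000: 158.340462
  t * PV_t at t = 7.0000: 4761.961171
Macaulay duration D = 6017.633604 / 1061.917181 = 5.666764
Modified duration = D / (1 + y/m) = 5.666764 / (1 + 0.030500) = 5.499043


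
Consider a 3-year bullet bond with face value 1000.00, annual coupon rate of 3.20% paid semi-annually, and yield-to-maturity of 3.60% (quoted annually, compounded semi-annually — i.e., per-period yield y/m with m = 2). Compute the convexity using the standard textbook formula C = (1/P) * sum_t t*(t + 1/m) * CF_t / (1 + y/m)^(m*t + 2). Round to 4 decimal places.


Coupon per period c = face * coupon_rate / m = 16.000000
Periods per year m = 2; per-period yield y/m = 0.018000
Number of cashflows N = 6
Cashflows (t years, CF_t, discount factor 1/(1+y/m)^(m*t), PV):
  t = 0.5000: CF_t = 16.000000, DF = 0.982318, PV = 15.717092
  t = 1.0000: CF_t = 16.000000, DF = 0.964949, PV = 15.439187
  t = 1.5000: CF_t = 16.000000, DF = 0.947887, PV = 15.166195
  t = 2.0000: CF_t = 16.000000, DF = 0.931127, PV = 14.898031
  t = 2.5000: CF_t = 16.000000, DF = 0.914663, PV = 14.634608
  t = 3.0000: CF_t = 1016.000000, DF = 0.898490, PV = 912.866017
Price P = sum_t PV_t = 988.721130
Convexity numerator sum_t t*(t + 1/m) * CF_t / (1+y/m)^(m*t + 2):
  t = 0.5000: term = 7.583098
  t = 1.0000: term = 22.347046
  t = 1.5000: term = 43.903824
  t = 2.0000: term = 71.879214
  t = 2.5000: term = 105.912398
  t = 3.0000: term = 9249.127856
Convexity = (1/P) * sum = 9500.753436 / 988.721130 = 9.609134

Answer: Convexity = 9.6091


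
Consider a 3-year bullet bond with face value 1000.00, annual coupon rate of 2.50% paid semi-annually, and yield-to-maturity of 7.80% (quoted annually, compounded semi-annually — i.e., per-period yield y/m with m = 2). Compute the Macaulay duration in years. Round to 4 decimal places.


Coupon per period c = face * coupon_rate / m = 12.500000
Periods per year m = 2; per-period yield y/m = 0.039000
Number of cashflows N = 6
Cashflows (t years, CF_t, discount factor 1/(1+y/m)^(m*t), PV):
  t = 0.5000: CF_t = 12.500000, DF = 0.962464, PV = 12.030799
  t = 1.0000: CF_t = 12.500000, DF = 0.926337, PV = 11.579210
  t = 1.5000: CF_t = 12.500000, DF = 0.891566, PV = 11.144571
  t = 2.0000: CF_t = 12.500000, DF = 0.858100, PV = 10.726248
  t = 2.5000: CF_t = 12.500000, DF = 0.825890, PV = 10.323626
  t = 3.0000: CF_t = 1012.500000, DF = 0.794889, PV = 804.825534
Price P = sum_t PV_t = 860.629988
Macaulay numerator sum_t t * PV_t:
  t * PV_t at t = 0.5000: 6.015399
  t * PV_t at t = 1.0000: 11.579210
  t * PV_t at t = 1.5000: 16.716857
  t * PV_t at t = 2.0000: 21.452495
  t * PV_t at t = 2.5000: 25.809066
  t * PV_t at t = 3.0000: 2414.476603
Macaulay duration D = (sum_t t * PV_t) / P = 2496.049630 / 860.629988 = 2.900259

Answer: Macaulay duration = 2.9003 years


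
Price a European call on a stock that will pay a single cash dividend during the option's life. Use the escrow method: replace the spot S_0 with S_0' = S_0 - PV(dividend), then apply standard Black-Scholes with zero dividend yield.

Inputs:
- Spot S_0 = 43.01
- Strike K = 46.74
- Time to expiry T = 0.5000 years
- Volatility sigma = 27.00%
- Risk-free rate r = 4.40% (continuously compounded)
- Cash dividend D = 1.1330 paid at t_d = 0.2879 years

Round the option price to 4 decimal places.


Answer: Price = 1.7584

Derivation:
PV(D) = D * exp(-r * t_d) = 1.1330 * 0.98741230 = 1.11873813
S_0' = S_0 - PV(D) = 43.0100 - 1.11873813 = 41.89126187
d1 = (ln(S_0'/K) + (r + sigma^2/2)*T) / (sigma*sqrt(T)) = -0.36297138
d2 = d1 - sigma*sqrt(T) = -0.55389021
exp(-rT) = 0.97824024
N(d1) = 0.35831313; N(d2) = 0.28982699
C = S_0' * N(d1) - K * exp(-rT) * N(d2) = 41.89126187 * 0.35831313 - 46.7400 * 0.97824024 * 0.28982699 = 1.7584


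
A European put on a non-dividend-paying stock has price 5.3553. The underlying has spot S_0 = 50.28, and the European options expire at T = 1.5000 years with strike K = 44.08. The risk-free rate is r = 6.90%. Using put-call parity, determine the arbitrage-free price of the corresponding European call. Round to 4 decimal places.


Answer: Call price = 15.8894

Derivation:
Put-call parity: C - P = S_0 * exp(-qT) - K * exp(-rT).
S_0 * exp(-qT) = 50.2800 * 1.00000000 = 50.28000000
K * exp(-rT) = 44.0800 * 0.90167602 = 39.74587908
C = P + S*exp(-qT) - K*exp(-rT)
C = 5.3553 + 50.28000000 - 39.74587908 = 15.8894


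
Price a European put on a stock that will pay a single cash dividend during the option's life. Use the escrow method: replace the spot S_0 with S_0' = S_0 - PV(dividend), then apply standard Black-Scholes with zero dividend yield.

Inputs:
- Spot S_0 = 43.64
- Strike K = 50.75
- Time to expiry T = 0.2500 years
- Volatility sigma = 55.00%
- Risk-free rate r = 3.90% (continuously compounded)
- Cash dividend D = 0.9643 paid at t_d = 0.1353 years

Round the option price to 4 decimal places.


PV(D) = D * exp(-r * t_d) = 0.9643 * 0.99473720 = 0.95922508
S_0' = S_0 - PV(D) = 43.6400 - 0.95922508 = 42.68077492
d1 = (ln(S_0'/K) + (r + sigma^2/2)*T) / (sigma*sqrt(T)) = -0.45672922
d2 = d1 - sigma*sqrt(T) = -0.73172922
exp(-rT) = 0.99029738
N(-d1) = 0.67606716; N(-d2) = 0.76783307
P = K * exp(-rT) * N(-d2) - S_0' * N(-d1) = 50.7500 * 0.99029738 * 0.76783307 - 42.68077492 * 0.67606716 = 9.7344

Answer: Price = 9.7344


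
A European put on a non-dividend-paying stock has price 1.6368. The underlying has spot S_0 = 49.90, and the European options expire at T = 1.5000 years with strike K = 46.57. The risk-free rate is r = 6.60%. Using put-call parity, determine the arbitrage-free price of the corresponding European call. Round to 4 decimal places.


Put-call parity: C - P = S_0 * exp(-qT) - K * exp(-rT).
S_0 * exp(-qT) = 49.9000 * 1.00000000 = 49.90000000
K * exp(-rT) = 46.5700 * 0.90574271 = 42.18043791
C = P + S*exp(-qT) - K*exp(-rT)
C = 1.6368 + 49.90000000 - 42.18043791 = 9.3564

Answer: Call price = 9.3564


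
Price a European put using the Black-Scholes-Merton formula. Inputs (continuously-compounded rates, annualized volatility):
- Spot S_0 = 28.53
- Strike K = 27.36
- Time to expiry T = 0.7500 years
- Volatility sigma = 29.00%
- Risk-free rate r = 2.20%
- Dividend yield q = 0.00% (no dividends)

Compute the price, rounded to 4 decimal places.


Answer: Price = 2.0354

Derivation:
d1 = (ln(S/K) + (r - q + 0.5*sigma^2) * T) / (sigma * sqrt(T)) = 0.35800325
d2 = d1 - sigma * sqrt(T) = 0.10685588
exp(-rT) = 0.98363538; exp(-qT) = 1.00000000
P = K * exp(-rT) * N(-d2) - S_0 * exp(-qT) * N(-d1)
N(-d1) = 0.36017044; N(-d2) = 0.45745166
P = 27.3600 * 0.98363538 * 0.45745166 - 28.5300 * 1.00000000 * 0.36017044 = 2.0354


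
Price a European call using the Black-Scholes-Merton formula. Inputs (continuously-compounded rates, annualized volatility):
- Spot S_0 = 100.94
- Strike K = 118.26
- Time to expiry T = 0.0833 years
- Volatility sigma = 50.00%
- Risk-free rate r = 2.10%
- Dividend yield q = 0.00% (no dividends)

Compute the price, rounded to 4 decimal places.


d1 = (ln(S/K) + (r - q + 0.5*sigma^2) * T) / (sigma * sqrt(T)) = -1.01308870
d2 = d1 - sigma * sqrt(T) = -1.15739739
exp(-rT) = 0.99825223; exp(-qT) = 1.00000000
C = S_0 * exp(-qT) * N(d1) - K * exp(-rT) * N(d2)
N(d1) = 0.15550890; N(d2) = 0.12355502
C = 100.9400 * 1.00000000 * 0.15550890 - 118.2600 * 0.99825223 * 0.12355502 = 1.1110

Answer: Price = 1.1110


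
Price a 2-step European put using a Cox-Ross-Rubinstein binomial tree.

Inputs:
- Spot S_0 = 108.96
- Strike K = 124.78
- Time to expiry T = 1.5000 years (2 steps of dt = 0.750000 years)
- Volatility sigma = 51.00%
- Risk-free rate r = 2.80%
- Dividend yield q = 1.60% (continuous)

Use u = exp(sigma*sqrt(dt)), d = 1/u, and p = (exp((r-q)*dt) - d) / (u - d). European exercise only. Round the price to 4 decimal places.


dt = T/N = 0.750000
u = exp(sigma*sqrt(dt)) = 1.555307; d = 1/u = 0.642960
p = (exp((r-q)*dt) - d) / (u - d) = 0.401252
Discount per step: exp(-r*dt) = 0.979219
Stock lattice S(k, i) with i counting down-moves:
  k=0: S(0,0) = 108.9600
  k=1: S(1,0) = 169.4663; S(1,1) = 70.0569
  k=2: S(2,0) = 263.5720; S(2,1) = 108.9600; S(2,2) = 45.0438
Terminal payoffs V(N, i) = max(K - S_T, 0):
  V(2,0) = 0.000000; V(2,1) = 15.820000; V(2,2) = 79.736219
Backward induction: V(k, i) = exp(-r*dt) * [p * V(k+1, i) + (1-p) * V(k+1, i+1)].
  V(1,0) = exp(-r*dt) * [p*0.000000 + (1-p)*15.820000] = 9.275358
  V(1,1) = exp(-r*dt) * [p*15.820000 + (1-p)*79.736219] = 52.965693
  V(0,0) = exp(-r*dt) * [p*9.275358 + (1-p)*52.965693] = 34.698503

Answer: Price = V(0,0) = 34.6985


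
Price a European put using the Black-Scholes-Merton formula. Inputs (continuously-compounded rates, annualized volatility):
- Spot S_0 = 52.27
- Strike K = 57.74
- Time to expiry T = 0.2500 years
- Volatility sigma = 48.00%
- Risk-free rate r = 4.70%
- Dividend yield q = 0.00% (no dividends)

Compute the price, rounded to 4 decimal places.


d1 = (ln(S/K) + (r - q + 0.5*sigma^2) * T) / (sigma * sqrt(T)) = -0.24573992
d2 = d1 - sigma * sqrt(T) = -0.48573992
exp(-rT) = 0.98831876; exp(-qT) = 1.00000000
P = K * exp(-rT) * N(-d2) - S_0 * exp(-qT) * N(-d1)
N(-d1) = 0.59705822; N(-d2) = 0.68642421
P = 57.7400 * 0.98831876 * 0.68642421 - 52.2700 * 1.00000000 * 0.59705822 = 7.9629

Answer: Price = 7.9629


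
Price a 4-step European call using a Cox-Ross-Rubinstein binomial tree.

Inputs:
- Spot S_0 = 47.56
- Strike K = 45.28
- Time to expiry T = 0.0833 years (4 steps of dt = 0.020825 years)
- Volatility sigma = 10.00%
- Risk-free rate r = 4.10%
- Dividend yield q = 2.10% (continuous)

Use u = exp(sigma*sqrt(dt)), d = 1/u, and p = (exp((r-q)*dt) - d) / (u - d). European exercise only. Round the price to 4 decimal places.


dt = T/N = 0.020825
u = exp(sigma*sqrt(dt)) = 1.014535; d = 1/u = 0.985673
p = (exp((r-q)*dt) - d) / (u - d) = 0.510826
Discount per step: exp(-r*dt) = 0.999147
Stock lattice S(k, i) with i counting down-moves:
  k=0: S(0,0) = 47.5600
  k=1: S(1,0) = 48.2513; S(1,1) = 46.8786
  k=2: S(2,0) = 48.9527; S(2,1) = 47.5600; S(2,2) = 46.2070
  k=3: S(3,0) = 49.6642; S(3,1) = 48.2513; S(3,2) = 46.8786; S(3,3) = 45.5449
  k=4: S(4,0) = 50.3861; S(4,1) = 48.9527; S(4,2) = 47.5600; S(4,3) = 46.2070; S(4,4) = 44.8924
Terminal payoffs V(N, i) = max(S_T - K, 0):
  V(4,0) = 5.106110; V(4,1) = 3.672665; V(4,2) = 2.280000; V(4,3) = 0.926955; V(4,4) = 0.000000
Backward induction: V(k, i) = exp(-r*dt) * [p * V(k+1, i) + (1-p) * V(k+1, i+1)].
  V(3,0) = exp(-r*dt) * [p*5.106110 + (1-p)*3.672665] = 4.401146
  V(3,1) = exp(-r*dt) * [p*3.672665 + (1-p)*2.280000] = 2.988856
  V(3,2) = exp(-r*dt) * [p*2.280000 + (1-p)*0.926955] = 1.616744
  V(3,3) = exp(-r*dt) * [p*0.926955 + (1-p)*0.000000] = 0.473108
  V(2,0) = exp(-r*dt) * [p*4.401146 + (1-p)*2.988856] = 3.707124
  V(2,1) = exp(-r*dt) * [p*2.988856 + (1-p)*1.616744] = 2.315676
  V(2,2) = exp(-r*dt) * [p*1.616744 + (1-p)*0.473108] = 1.056405
  V(1,0) = exp(-r*dt) * [p*3.707124 + (1-p)*2.315676] = 3.023880
  V(1,1) = exp(-r*dt) * [p*2.315676 + (1-p)*1.056405] = 1.698222
  V(0,0) = exp(-r*dt) * [p*3.023880 + (1-p)*1.698222] = 2.373375

Answer: Price = V(0,0) = 2.3734


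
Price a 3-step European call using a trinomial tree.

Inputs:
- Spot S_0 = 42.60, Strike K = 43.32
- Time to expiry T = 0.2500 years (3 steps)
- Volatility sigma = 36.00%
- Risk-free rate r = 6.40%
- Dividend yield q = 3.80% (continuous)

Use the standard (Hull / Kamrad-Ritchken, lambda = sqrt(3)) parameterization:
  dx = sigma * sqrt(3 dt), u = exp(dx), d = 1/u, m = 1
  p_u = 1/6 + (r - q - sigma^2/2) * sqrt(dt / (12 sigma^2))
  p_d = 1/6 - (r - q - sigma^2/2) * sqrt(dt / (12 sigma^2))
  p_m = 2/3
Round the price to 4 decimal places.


Answer: Price = V(0,0) = 2.6715

Derivation:
dt = T/N = 0.083333; dx = sigma*sqrt(3*dt) = 0.180000
u = exp(dx) = 1.197217; d = 1/u = 0.835270
p_u = 0.157685, p_m = 0.666667, p_d = 0.175648
Discount per step: exp(-r*dt) = 0.994681
Stock lattice S(k, j) with j the centered position index:
  k=0: S(0,+0) = 42.6000
  k=1: S(1,-1) = 35.5825; S(1,+0) = 42.6000; S(1,+1) = 51.0015
  k=2: S(2,-2) = 29.7210; S(2,-1) = 35.5825; S(2,+0) = 42.6000; S(2,+1) = 51.0015; S(2,+2) = 61.0598
  k=3: S(3,-3) = 24.8251; S(3,-2) = 29.7210; S(3,-1) = 35.5825; S(3,+0) = 42.6000; S(3,+1) = 51.0015; S(3,+2) = 61.0598; S(3,+3) = 73.1019
Terminal payoffs V(N, j) = max(S_T - K, 0):
  V(3,-3) = 0.000000; V(3,-2) = 0.000000; V(3,-1) = 0.000000; V(3,+0) = 0.000000; V(3,+1) = 7.681460; V(3,+2) = 17.739833; V(3,+3) = 29.781892
Backward induction: V(k, j) = exp(-r*dt) * [p_u * V(k+1, j+1) + p_m * V(k+1, j) + p_d * V(k+1, j-1)]
  V(2,-2) = exp(-r*dt) * [p_u*0.000000 + p_m*0.000000 + p_d*0.000000] = 0.000000
  V(2,-1) = exp(-r*dt) * [p_u*0.000000 + p_m*0.000000 + p_d*0.000000] = 0.000000
  V(2,+0) = exp(-r*dt) * [p_u*7.681460 + p_m*0.000000 + p_d*0.000000] = 1.204810
  V(2,+1) = exp(-r*dt) * [p_u*17.739833 + p_m*7.681460 + p_d*0.000000] = 7.876164
  V(2,+2) = exp(-r*dt) * [p_u*29.781892 + p_m*17.739833 + p_d*7.681460] = 17.776889
  V(1,-1) = exp(-r*dt) * [p_u*1.204810 + p_m*0.000000 + p_d*0.000000] = 0.188970
  V(1,+0) = exp(-r*dt) * [p_u*7.876164 + p_m*1.204810 + p_d*0.000000] = 2.034282
  V(1,+1) = exp(-r*dt) * [p_u*17.776889 + p_m*7.876164 + p_d*1.204810] = 8.221585
  V(0,+0) = exp(-r*dt) * [p_u*8.221585 + p_m*2.034282 + p_d*0.188970] = 2.671516
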